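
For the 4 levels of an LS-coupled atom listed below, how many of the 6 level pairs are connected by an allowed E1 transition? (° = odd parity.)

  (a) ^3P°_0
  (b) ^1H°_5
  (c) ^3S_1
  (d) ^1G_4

(a)–(b): forbidden (parity, ΔS, ΔL, ΔJ).
(a)–(c): allowed.
(a)–(d): forbidden (ΔS, ΔL, ΔJ).
(b)–(c): forbidden (ΔS, ΔL, ΔJ).
(b)–(d): allowed.
(c)–(d): forbidden (parity, ΔS, ΔL, ΔJ).
Allowed pairs: 2 of 6.

2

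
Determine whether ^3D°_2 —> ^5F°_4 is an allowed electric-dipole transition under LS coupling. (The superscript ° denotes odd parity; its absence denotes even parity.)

Parity must change: odd → odd — fails.
ΔS = 0: S: 1 → 2 — fails.
ΔL = 0, ±1 (not L=0↔0): L: 2 → 3, ΔL = +1 — ok.
ΔJ = 0, ±1 (not J=0↔0): J: 2 → 4, ΔJ = +2 — fails.
Rule(s) violated: parity, ΔS, ΔJ.

forbidden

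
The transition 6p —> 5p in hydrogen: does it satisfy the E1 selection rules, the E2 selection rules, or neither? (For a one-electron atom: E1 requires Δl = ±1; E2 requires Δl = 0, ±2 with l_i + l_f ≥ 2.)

E2

Δl = 1 − 1 = +0; l_i + l_f = 2.
E1 (Δl = ±1): not satisfied.
E2 (Δl = 0,±2, l_i+l_f ≥ 2): satisfied.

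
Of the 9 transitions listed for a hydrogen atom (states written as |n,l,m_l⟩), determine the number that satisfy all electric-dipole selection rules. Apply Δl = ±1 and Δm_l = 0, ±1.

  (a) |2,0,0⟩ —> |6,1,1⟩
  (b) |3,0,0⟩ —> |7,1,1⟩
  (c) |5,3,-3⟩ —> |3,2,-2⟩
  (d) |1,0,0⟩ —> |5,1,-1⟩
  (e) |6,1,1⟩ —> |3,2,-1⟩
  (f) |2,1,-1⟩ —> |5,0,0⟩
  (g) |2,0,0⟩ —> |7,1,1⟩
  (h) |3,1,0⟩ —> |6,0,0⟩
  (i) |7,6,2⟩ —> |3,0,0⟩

7

(a) allowed
(b) allowed
(c) allowed
(d) allowed
(e) forbidden — Δm_l = -2 (E1 requires Δm_l = 0, ±1)
(f) allowed
(g) allowed
(h) allowed
(i) forbidden — Δl = -6 (E1 requires Δl = ±1); Δm_l = -2 (E1 requires Δm_l = 0, ±1)
Total allowed: 7 of 9.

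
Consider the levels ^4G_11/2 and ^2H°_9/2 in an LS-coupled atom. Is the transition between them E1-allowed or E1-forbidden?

forbidden

Parity must change: even → odd — passes.
ΔS = 0: S: 3/2 → 1/2 — fails.
ΔL = 0, ±1 (not L=0↔0): L: 4 → 5, ΔL = +1 — passes.
ΔJ = 0, ±1 (not J=0↔0): J: 11/2 → 9/2, ΔJ = -1 — passes.
Rule(s) violated: ΔS.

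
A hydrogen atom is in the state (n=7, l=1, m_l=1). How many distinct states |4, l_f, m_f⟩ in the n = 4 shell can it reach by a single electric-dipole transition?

4

E1 requires Δl = ±1, so l_f ∈ {0, 2}; with 0 ≤ l_f ≤ n_f−1 = 3, the allowed l_f values are {0, 2}.
For l_f = 0: m_f ∈ {m_i−1, m_i, m_i+1} ∩ [−0, 0] = {0} → 1 state.
For l_f = 2: m_f ∈ {m_i−1, m_i, m_i+1} ∩ [−2, 2] = {0, 1, 2} → 3 states.
Total: 4.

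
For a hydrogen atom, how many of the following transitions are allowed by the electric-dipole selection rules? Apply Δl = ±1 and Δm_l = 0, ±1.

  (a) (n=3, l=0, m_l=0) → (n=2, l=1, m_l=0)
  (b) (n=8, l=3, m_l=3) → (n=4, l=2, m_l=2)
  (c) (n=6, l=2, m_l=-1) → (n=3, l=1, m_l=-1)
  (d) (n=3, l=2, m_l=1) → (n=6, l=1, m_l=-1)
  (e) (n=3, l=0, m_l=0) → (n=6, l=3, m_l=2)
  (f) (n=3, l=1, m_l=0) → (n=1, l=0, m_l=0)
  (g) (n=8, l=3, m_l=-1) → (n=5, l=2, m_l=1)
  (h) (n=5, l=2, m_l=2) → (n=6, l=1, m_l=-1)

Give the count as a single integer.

4

(a) allowed
(b) allowed
(c) allowed
(d) forbidden — Δm_l = -2 (E1 requires Δm_l = 0, ±1)
(e) forbidden — Δl = +3 (E1 requires Δl = ±1); Δm_l = +2 (E1 requires Δm_l = 0, ±1)
(f) allowed
(g) forbidden — Δm_l = +2 (E1 requires Δm_l = 0, ±1)
(h) forbidden — Δm_l = -3 (E1 requires Δm_l = 0, ±1)
Total allowed: 4 of 8.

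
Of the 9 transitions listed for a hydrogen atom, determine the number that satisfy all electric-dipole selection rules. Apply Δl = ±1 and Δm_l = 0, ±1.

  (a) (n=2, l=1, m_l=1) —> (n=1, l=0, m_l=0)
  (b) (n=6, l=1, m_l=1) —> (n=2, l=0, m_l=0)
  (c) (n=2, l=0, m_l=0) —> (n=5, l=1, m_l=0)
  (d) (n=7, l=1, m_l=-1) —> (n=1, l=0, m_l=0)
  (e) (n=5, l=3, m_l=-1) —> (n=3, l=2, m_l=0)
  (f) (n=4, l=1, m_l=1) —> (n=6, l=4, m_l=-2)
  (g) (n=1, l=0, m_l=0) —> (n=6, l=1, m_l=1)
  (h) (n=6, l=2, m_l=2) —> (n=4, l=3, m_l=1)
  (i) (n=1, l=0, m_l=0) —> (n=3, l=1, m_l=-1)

8

(a) allowed
(b) allowed
(c) allowed
(d) allowed
(e) allowed
(f) forbidden — Δl = +3 (E1 requires Δl = ±1); Δm_l = -3 (E1 requires Δm_l = 0, ±1)
(g) allowed
(h) allowed
(i) allowed
Total allowed: 8 of 9.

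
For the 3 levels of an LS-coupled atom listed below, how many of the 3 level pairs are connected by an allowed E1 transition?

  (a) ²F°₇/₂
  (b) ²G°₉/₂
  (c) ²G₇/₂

(a)–(b): forbidden (parity).
(a)–(c): allowed.
(b)–(c): allowed.
Allowed pairs: 2 of 3.

2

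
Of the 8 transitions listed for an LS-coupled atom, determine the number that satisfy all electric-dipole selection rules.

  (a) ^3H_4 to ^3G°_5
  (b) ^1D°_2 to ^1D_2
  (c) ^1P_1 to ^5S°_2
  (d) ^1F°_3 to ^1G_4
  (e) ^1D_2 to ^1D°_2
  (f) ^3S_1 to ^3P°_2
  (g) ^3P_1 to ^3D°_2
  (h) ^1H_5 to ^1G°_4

7

(a) allowed
(b) allowed
(c) forbidden (ΔS fails)
(d) allowed
(e) allowed
(f) allowed
(g) allowed
(h) allowed
Total allowed: 7 of 8.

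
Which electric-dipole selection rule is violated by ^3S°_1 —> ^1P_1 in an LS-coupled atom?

the ΔS = 0 rule

Reading off the term symbols: S 1→0, L 0→1, J 1→1, parity odd→even.
Parity must change: odd → even — satisfied.
ΔS = 0: S: 1 → 0 — violated.
ΔJ = 0, ±1 (not J=0↔0): J: 1 → 1, ΔJ = +0 — satisfied.
ΔL = 0, ±1 (not L=0↔0): L: 0 → 1, ΔL = +1 — satisfied.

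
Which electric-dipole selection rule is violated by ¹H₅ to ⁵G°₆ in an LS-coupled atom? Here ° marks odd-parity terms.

the ΔS = 0 rule

Initial level: S=0, L=5, J=5, parity even. Final level: S=2, L=4, J=6, parity odd.
Parity must change: even → odd — satisfied.
ΔS = 0: S: 0 → 2 — violated.
ΔL = 0, ±1 (not L=0↔0): L: 5 → 4, ΔL = -1 — satisfied.
ΔJ = 0, ±1 (not J=0↔0): J: 5 → 6, ΔJ = +1 — satisfied.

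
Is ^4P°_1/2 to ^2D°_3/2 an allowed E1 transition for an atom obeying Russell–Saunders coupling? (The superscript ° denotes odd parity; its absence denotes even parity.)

Reading off the term symbols: S 3/2→1/2, L 1→2, J 1/2→3/2, parity odd→odd.
Parity must change: odd → odd — violated.
ΔS = 0: S: 3/2 → 1/2 — violated.
ΔL = 0, ±1 (not L=0↔0): L: 1 → 2, ΔL = +1 — satisfied.
ΔJ = 0, ±1 (not J=0↔0): J: 1/2 → 3/2, ΔJ = +1 — satisfied.
Rule(s) violated: parity, ΔS.

forbidden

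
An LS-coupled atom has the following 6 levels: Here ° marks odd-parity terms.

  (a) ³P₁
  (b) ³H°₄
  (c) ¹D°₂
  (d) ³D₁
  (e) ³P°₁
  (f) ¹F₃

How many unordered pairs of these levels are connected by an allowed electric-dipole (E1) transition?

3

(a)–(b): forbidden (ΔL, ΔJ).
(a)–(c): forbidden (ΔS).
(a)–(d): forbidden (parity).
(a)–(e): allowed.
(a)–(f): forbidden (parity, ΔS, ΔL, ΔJ).
(b)–(c): forbidden (parity, ΔS, ΔL, ΔJ).
(b)–(d): forbidden (ΔL, ΔJ).
(b)–(e): forbidden (parity, ΔL, ΔJ).
(b)–(f): forbidden (ΔS, ΔL).
(c)–(d): forbidden (ΔS).
(c)–(e): forbidden (parity, ΔS).
(c)–(f): allowed.
(d)–(e): allowed.
(d)–(f): forbidden (parity, ΔS, ΔJ).
(e)–(f): forbidden (ΔS, ΔL, ΔJ).
Allowed pairs: 3 of 15.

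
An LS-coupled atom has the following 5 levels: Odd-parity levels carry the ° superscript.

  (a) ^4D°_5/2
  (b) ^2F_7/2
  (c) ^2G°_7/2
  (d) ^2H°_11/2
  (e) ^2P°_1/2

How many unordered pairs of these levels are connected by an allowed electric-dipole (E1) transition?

(a)–(b): forbidden (ΔS).
(a)–(c): forbidden (parity, ΔS, ΔL).
(a)–(d): forbidden (parity, ΔS, ΔL, ΔJ).
(a)–(e): forbidden (parity, ΔS, ΔJ).
(b)–(c): allowed.
(b)–(d): forbidden (ΔL, ΔJ).
(b)–(e): forbidden (ΔL, ΔJ).
(c)–(d): forbidden (parity, ΔJ).
(c)–(e): forbidden (parity, ΔL, ΔJ).
(d)–(e): forbidden (parity, ΔL, ΔJ).
Allowed pairs: 1 of 10.

1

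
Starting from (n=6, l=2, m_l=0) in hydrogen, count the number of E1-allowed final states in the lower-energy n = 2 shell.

3

E1 requires Δl = ±1, so l_f ∈ {1, 3}; with 0 ≤ l_f ≤ n_f−1 = 1, the allowed l_f values are {1}.
For l_f = 1: m_f ∈ {m_i−1, m_i, m_i+1} ∩ [−1, 1] = {-1, 0, 1} → 3 states.
Total: 3.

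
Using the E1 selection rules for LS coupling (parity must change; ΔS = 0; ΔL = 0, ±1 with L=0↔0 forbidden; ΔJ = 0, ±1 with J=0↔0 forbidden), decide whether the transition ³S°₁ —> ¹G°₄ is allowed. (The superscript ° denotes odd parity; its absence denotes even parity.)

forbidden

Reading off the term symbols: S 1→0, L 0→4, J 1→4, parity odd→odd.
Parity must change: odd → odd — violated.
ΔS = 0: S: 1 → 0 — violated.
ΔL = 0, ±1 (not L=0↔0): L: 0 → 4, ΔL = +4 — violated.
ΔJ = 0, ±1 (not J=0↔0): J: 1 → 4, ΔJ = +3 — violated.
Rule(s) violated: parity, ΔS, ΔL, ΔJ.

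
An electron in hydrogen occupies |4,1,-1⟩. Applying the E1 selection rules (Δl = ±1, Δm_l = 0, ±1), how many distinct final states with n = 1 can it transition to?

E1 requires Δl = ±1, so l_f ∈ {0, 2}; with 0 ≤ l_f ≤ n_f−1 = 0, the allowed l_f values are {0}.
For l_f = 0: m_f ∈ {m_i−1, m_i, m_i+1} ∩ [−0, 0] = {0} → 1 state.
Total: 1.

1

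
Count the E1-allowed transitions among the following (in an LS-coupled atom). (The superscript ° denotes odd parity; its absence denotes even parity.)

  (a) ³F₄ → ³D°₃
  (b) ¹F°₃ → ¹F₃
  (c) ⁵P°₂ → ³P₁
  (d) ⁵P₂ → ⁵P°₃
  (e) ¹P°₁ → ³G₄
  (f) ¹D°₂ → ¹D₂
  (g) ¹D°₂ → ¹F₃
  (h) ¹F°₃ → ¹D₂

(a) allowed
(b) allowed
(c) forbidden (ΔS fails)
(d) allowed
(e) forbidden (ΔS, ΔL, ΔJ fail)
(f) allowed
(g) allowed
(h) allowed
Total allowed: 6 of 8.

6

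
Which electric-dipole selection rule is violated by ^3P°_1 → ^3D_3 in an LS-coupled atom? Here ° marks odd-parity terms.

Reading off the term symbols: S 1→1, L 1→2, J 1→3, parity odd→even.
ΔJ = 0, ±1 (not J=0↔0): J: 1 → 3, ΔJ = +2 — fails.
ΔL = 0, ±1 (not L=0↔0): L: 1 → 2, ΔL = +1 — passes.
ΔS = 0: S: 1 → 1 — passes.
Parity must change: odd → even — passes.

the ΔJ = 0, ±1 rule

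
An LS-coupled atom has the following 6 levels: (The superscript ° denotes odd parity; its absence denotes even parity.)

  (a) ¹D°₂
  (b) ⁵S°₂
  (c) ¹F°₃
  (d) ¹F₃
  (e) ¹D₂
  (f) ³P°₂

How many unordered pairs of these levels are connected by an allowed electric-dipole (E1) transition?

(a)–(b): forbidden (parity, ΔS, ΔL).
(a)–(c): forbidden (parity).
(a)–(d): allowed.
(a)–(e): allowed.
(a)–(f): forbidden (parity, ΔS).
(b)–(c): forbidden (parity, ΔS, ΔL).
(b)–(d): forbidden (ΔS, ΔL).
(b)–(e): forbidden (ΔS, ΔL).
(b)–(f): forbidden (parity, ΔS).
(c)–(d): allowed.
(c)–(e): allowed.
(c)–(f): forbidden (parity, ΔS, ΔL).
(d)–(e): forbidden (parity).
(d)–(f): forbidden (ΔS, ΔL).
(e)–(f): forbidden (ΔS).
Allowed pairs: 4 of 15.

4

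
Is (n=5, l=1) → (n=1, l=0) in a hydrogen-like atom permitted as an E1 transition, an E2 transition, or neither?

E1

Δl = 0 − 1 = -1; l_i + l_f = 1.
E1 (Δl = ±1): satisfied.
E2 (Δl = 0,±2, l_i+l_f ≥ 2): not satisfied.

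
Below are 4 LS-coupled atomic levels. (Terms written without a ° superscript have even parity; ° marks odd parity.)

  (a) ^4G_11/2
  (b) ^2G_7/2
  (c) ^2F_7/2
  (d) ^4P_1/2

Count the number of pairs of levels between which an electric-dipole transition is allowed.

(a)–(b): forbidden (parity, ΔS, ΔJ).
(a)–(c): forbidden (parity, ΔS, ΔJ).
(a)–(d): forbidden (parity, ΔL, ΔJ).
(b)–(c): forbidden (parity).
(b)–(d): forbidden (parity, ΔS, ΔL, ΔJ).
(c)–(d): forbidden (parity, ΔS, ΔL, ΔJ).
Allowed pairs: 0 of 6.

0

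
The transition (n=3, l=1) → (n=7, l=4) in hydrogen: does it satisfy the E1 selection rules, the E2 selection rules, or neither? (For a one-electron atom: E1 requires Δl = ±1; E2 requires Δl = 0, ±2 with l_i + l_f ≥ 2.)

neither

Δl = 4 − 1 = +3; l_i + l_f = 5.
E1 (Δl = ±1): not satisfied.
E2 (Δl = 0,±2, l_i+l_f ≥ 2): not satisfied.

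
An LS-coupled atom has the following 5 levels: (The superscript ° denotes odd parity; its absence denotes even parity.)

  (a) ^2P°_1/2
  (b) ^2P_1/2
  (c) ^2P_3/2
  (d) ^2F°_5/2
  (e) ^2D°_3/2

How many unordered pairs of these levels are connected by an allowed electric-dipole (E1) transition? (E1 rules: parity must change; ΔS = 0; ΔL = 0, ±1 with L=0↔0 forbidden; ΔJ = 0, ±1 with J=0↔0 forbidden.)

4

(a)–(b): allowed.
(a)–(c): allowed.
(a)–(d): forbidden (parity, ΔL, ΔJ).
(a)–(e): forbidden (parity).
(b)–(c): forbidden (parity).
(b)–(d): forbidden (ΔL, ΔJ).
(b)–(e): allowed.
(c)–(d): forbidden (ΔL).
(c)–(e): allowed.
(d)–(e): forbidden (parity).
Allowed pairs: 4 of 10.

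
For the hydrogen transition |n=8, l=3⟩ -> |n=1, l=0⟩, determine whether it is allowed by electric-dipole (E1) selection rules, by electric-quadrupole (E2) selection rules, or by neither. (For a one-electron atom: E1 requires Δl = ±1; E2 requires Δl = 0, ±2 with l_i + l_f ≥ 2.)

Δl = 0 − 3 = -3; l_i + l_f = 3.
E1 (Δl = ±1): not satisfied.
E2 (Δl = 0,±2, l_i+l_f ≥ 2): not satisfied.

neither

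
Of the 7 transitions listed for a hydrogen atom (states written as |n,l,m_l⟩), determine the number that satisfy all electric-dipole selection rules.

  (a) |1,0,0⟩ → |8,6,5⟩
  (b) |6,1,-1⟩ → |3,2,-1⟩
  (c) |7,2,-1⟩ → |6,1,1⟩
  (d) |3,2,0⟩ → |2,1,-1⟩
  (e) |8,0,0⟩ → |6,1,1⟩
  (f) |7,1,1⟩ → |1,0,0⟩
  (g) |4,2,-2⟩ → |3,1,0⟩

(a) forbidden — Δl = +6 (E1 requires Δl = ±1); Δm_l = +5 (E1 requires Δm_l = 0, ±1)
(b) allowed
(c) forbidden — Δm_l = +2 (E1 requires Δm_l = 0, ±1)
(d) allowed
(e) allowed
(f) allowed
(g) forbidden — Δm_l = +2 (E1 requires Δm_l = 0, ±1)
Total allowed: 4 of 7.

4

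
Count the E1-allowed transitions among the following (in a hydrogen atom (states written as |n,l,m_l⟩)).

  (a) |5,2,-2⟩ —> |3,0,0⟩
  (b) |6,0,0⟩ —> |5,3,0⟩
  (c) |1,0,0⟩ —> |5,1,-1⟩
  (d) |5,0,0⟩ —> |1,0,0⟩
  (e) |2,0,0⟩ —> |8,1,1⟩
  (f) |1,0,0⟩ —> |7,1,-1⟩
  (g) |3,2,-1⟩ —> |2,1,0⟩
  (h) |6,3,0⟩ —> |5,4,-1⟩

(a) forbidden — Δl = -2 (E1 requires Δl = ±1); Δm_l = +2 (E1 requires Δm_l = 0, ±1)
(b) forbidden — Δl = +3 (E1 requires Δl = ±1)
(c) allowed
(d) forbidden — Δl = +0 (E1 requires Δl = ±1)
(e) allowed
(f) allowed
(g) allowed
(h) allowed
Total allowed: 5 of 8.

5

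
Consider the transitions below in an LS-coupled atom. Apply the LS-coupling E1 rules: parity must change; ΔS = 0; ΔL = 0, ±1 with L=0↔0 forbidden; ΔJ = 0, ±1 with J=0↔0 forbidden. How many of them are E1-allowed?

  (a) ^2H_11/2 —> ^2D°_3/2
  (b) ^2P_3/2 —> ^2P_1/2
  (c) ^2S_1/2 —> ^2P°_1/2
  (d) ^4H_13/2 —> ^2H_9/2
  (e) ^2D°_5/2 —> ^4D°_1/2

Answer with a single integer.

1

(a) forbidden (ΔL, ΔJ fail)
(b) forbidden (parity fails)
(c) allowed
(d) forbidden (parity, ΔS, ΔJ fail)
(e) forbidden (parity, ΔS, ΔJ fail)
Total allowed: 1 of 5.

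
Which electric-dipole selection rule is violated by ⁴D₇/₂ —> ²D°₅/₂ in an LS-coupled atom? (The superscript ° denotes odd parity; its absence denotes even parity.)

the ΔS = 0 rule

Reading off the term symbols: S 3/2→1/2, L 2→2, J 7/2→5/2, parity even→odd.
Parity must change: even → odd — passes.
ΔS = 0: S: 3/2 → 1/2 — fails.
ΔJ = 0, ±1 (not J=0↔0): J: 7/2 → 5/2, ΔJ = -1 — passes.
ΔL = 0, ±1 (not L=0↔0): L: 2 → 2, ΔL = +0 — passes.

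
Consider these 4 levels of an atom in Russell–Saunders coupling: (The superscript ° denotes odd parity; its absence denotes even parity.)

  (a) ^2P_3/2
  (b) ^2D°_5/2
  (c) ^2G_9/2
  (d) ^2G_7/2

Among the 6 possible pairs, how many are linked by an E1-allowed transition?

(a)–(b): allowed.
(a)–(c): forbidden (parity, ΔL, ΔJ).
(a)–(d): forbidden (parity, ΔL, ΔJ).
(b)–(c): forbidden (ΔL, ΔJ).
(b)–(d): forbidden (ΔL).
(c)–(d): forbidden (parity).
Allowed pairs: 1 of 6.

1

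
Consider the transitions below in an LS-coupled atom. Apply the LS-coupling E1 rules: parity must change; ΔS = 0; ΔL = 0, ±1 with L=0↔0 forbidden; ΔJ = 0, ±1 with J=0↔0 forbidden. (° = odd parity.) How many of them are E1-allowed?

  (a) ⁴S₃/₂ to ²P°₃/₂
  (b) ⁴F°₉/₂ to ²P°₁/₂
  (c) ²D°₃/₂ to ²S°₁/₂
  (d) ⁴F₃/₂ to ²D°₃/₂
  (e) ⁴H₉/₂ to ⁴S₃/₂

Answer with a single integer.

(a) forbidden (ΔS fails)
(b) forbidden (parity, ΔS, ΔL, ΔJ fail)
(c) forbidden (parity, ΔL fail)
(d) forbidden (ΔS fails)
(e) forbidden (parity, ΔL, ΔJ fail)
Total allowed: 0 of 5.

0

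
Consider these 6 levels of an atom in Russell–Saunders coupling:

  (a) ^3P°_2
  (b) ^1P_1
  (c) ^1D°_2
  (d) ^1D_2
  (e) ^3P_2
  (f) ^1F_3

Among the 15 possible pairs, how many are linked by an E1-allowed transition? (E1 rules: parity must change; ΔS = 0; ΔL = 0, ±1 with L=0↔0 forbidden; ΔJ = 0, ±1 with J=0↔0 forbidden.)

(a)–(b): forbidden (ΔS).
(a)–(c): forbidden (parity, ΔS).
(a)–(d): forbidden (ΔS).
(a)–(e): allowed.
(a)–(f): forbidden (ΔS, ΔL).
(b)–(c): allowed.
(b)–(d): forbidden (parity).
(b)–(e): forbidden (parity, ΔS).
(b)–(f): forbidden (parity, ΔL, ΔJ).
(c)–(d): allowed.
(c)–(e): forbidden (ΔS).
(c)–(f): allowed.
(d)–(e): forbidden (parity, ΔS).
(d)–(f): forbidden (parity).
(e)–(f): forbidden (parity, ΔS, ΔL).
Allowed pairs: 4 of 15.

4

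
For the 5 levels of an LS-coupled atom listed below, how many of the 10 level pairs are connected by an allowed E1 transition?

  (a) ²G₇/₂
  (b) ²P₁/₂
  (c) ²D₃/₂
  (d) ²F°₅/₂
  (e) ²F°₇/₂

3

(a)–(b): forbidden (parity, ΔL, ΔJ).
(a)–(c): forbidden (parity, ΔL, ΔJ).
(a)–(d): allowed.
(a)–(e): allowed.
(b)–(c): forbidden (parity).
(b)–(d): forbidden (ΔL, ΔJ).
(b)–(e): forbidden (ΔL, ΔJ).
(c)–(d): allowed.
(c)–(e): forbidden (ΔJ).
(d)–(e): forbidden (parity).
Allowed pairs: 3 of 10.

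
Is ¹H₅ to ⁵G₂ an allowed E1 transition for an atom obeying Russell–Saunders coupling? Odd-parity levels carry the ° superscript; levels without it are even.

forbidden

Parity must change: even → even — ✗.
ΔS = 0: S: 0 → 2 — ✗.
ΔL = 0, ±1 (not L=0↔0): L: 5 → 4, ΔL = -1 — ✓.
ΔJ = 0, ±1 (not J=0↔0): J: 5 → 2, ΔJ = -3 — ✗.
Rule(s) violated: parity, ΔS, ΔJ.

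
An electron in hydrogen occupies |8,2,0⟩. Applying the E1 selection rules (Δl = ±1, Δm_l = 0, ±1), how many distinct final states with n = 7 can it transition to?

6

E1 requires Δl = ±1, so l_f ∈ {1, 3}; with 0 ≤ l_f ≤ n_f−1 = 6, the allowed l_f values are {1, 3}.
For l_f = 1: m_f ∈ {m_i−1, m_i, m_i+1} ∩ [−1, 1] = {-1, 0, 1} → 3 states.
For l_f = 3: m_f ∈ {m_i−1, m_i, m_i+1} ∩ [−3, 3] = {-1, 0, 1} → 3 states.
Total: 6.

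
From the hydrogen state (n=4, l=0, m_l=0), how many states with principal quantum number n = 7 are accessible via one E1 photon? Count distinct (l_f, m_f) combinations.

E1 requires Δl = ±1, so l_f ∈ {-1, 1}; with 0 ≤ l_f ≤ n_f−1 = 6, the allowed l_f values are {1}.
For l_f = 1: m_f ∈ {m_i−1, m_i, m_i+1} ∩ [−1, 1] = {-1, 0, 1} → 3 states.
Total: 3.

3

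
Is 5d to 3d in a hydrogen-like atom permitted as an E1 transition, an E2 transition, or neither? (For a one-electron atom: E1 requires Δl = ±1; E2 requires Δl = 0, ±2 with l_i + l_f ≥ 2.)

Δl = 2 − 2 = +0; l_i + l_f = 4.
E1 (Δl = ±1): not satisfied.
E2 (Δl = 0,±2, l_i+l_f ≥ 2): satisfied.

E2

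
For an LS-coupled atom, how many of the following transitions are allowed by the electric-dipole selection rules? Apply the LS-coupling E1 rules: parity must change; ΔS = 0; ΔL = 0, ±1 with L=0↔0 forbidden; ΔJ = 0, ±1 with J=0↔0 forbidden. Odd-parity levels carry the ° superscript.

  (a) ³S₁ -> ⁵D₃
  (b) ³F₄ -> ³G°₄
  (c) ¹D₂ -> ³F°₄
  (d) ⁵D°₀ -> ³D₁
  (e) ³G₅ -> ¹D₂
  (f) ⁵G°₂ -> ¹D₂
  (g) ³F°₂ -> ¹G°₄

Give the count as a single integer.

(a) forbidden (parity, ΔS, ΔL, ΔJ fail)
(b) allowed
(c) forbidden (ΔS, ΔJ fail)
(d) forbidden (ΔS fails)
(e) forbidden (parity, ΔS, ΔL, ΔJ fail)
(f) forbidden (ΔS, ΔL fail)
(g) forbidden (parity, ΔS, ΔJ fail)
Total allowed: 1 of 7.

1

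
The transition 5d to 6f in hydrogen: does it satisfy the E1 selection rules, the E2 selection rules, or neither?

E1

Δl = 3 − 2 = +1; l_i + l_f = 5.
E1 (Δl = ±1): satisfied.
E2 (Δl = 0,±2, l_i+l_f ≥ 2): not satisfied.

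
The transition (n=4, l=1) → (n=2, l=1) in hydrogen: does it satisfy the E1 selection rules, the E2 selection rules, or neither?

Δl = 1 − 1 = +0; l_i + l_f = 2.
E1 (Δl = ±1): not satisfied.
E2 (Δl = 0,±2, l_i+l_f ≥ 2): satisfied.

E2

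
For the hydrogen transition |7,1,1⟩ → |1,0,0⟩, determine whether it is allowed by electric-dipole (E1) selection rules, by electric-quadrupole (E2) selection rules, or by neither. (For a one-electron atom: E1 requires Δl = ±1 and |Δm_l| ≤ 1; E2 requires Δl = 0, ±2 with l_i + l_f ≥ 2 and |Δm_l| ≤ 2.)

E1

Δl = 0 − 1 = -1; l_i + l_f = 1.
Δm_l = -1.
E1 (Δl = ±1, |Δm_l| ≤ 1): satisfied.
E2 (Δl = 0,±2, l_i+l_f ≥ 2, |Δm_l| ≤ 2): not satisfied.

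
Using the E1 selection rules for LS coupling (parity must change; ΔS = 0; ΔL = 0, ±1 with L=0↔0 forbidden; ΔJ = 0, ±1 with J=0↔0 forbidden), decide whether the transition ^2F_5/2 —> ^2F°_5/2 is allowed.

ΔS = 0: S: 1/2 → 1/2 — ok.
Parity must change: even → odd — ok.
ΔL = 0, ±1 (not L=0↔0): L: 3 → 3, ΔL = +0 — ok.
ΔJ = 0, ±1 (not J=0↔0): J: 5/2 → 5/2, ΔJ = +0 — ok.
All four E1 rules are satisfied.

allowed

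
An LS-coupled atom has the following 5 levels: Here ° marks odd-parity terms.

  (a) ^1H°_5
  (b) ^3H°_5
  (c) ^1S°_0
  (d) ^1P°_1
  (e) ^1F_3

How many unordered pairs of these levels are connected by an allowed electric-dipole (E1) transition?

(a)–(b): forbidden (parity, ΔS).
(a)–(c): forbidden (parity, ΔL, ΔJ).
(a)–(d): forbidden (parity, ΔL, ΔJ).
(a)–(e): forbidden (ΔL, ΔJ).
(b)–(c): forbidden (parity, ΔS, ΔL, ΔJ).
(b)–(d): forbidden (parity, ΔS, ΔL, ΔJ).
(b)–(e): forbidden (ΔS, ΔL, ΔJ).
(c)–(d): forbidden (parity).
(c)–(e): forbidden (ΔL, ΔJ).
(d)–(e): forbidden (ΔL, ΔJ).
Allowed pairs: 0 of 10.

0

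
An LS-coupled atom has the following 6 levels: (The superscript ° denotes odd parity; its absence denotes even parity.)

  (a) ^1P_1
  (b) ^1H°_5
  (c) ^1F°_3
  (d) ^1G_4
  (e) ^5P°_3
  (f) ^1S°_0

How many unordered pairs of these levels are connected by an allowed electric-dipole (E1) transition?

(a)–(b): forbidden (ΔL, ΔJ).
(a)–(c): forbidden (ΔL, ΔJ).
(a)–(d): forbidden (parity, ΔL, ΔJ).
(a)–(e): forbidden (ΔS, ΔJ).
(a)–(f): allowed.
(b)–(c): forbidden (parity, ΔL, ΔJ).
(b)–(d): allowed.
(b)–(e): forbidden (parity, ΔS, ΔL, ΔJ).
(b)–(f): forbidden (parity, ΔL, ΔJ).
(c)–(d): allowed.
(c)–(e): forbidden (parity, ΔS, ΔL).
(c)–(f): forbidden (parity, ΔL, ΔJ).
(d)–(e): forbidden (ΔS, ΔL).
(d)–(f): forbidden (ΔL, ΔJ).
(e)–(f): forbidden (parity, ΔS, ΔJ).
Allowed pairs: 3 of 15.

3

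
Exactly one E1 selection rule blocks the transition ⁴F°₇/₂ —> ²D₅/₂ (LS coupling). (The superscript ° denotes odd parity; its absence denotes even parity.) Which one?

the ΔS = 0 rule

Reading off the term symbols: S 3/2→1/2, L 3→2, J 7/2→5/2, parity odd→even.
Parity must change: odd → even — satisfied.
ΔS = 0: S: 3/2 → 1/2 — violated.
ΔL = 0, ±1 (not L=0↔0): L: 3 → 2, ΔL = -1 — satisfied.
ΔJ = 0, ±1 (not J=0↔0): J: 7/2 → 5/2, ΔJ = -1 — satisfied.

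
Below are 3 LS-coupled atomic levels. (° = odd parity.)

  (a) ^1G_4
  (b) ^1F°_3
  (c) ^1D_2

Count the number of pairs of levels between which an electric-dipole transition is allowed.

(a)–(b): allowed.
(a)–(c): forbidden (parity, ΔL, ΔJ).
(b)–(c): allowed.
Allowed pairs: 2 of 3.

2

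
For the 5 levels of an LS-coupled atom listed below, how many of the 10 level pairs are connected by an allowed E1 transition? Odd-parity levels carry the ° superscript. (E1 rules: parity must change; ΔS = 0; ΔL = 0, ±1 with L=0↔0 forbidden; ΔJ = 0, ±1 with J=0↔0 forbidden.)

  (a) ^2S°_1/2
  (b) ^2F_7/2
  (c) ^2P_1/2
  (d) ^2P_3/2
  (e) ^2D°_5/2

(a)–(b): forbidden (ΔL, ΔJ).
(a)–(c): allowed.
(a)–(d): allowed.
(a)–(e): forbidden (parity, ΔL, ΔJ).
(b)–(c): forbidden (parity, ΔL, ΔJ).
(b)–(d): forbidden (parity, ΔL, ΔJ).
(b)–(e): allowed.
(c)–(d): forbidden (parity).
(c)–(e): forbidden (ΔJ).
(d)–(e): allowed.
Allowed pairs: 4 of 10.

4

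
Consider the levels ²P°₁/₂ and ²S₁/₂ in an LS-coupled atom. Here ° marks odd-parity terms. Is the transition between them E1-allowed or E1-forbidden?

allowed

Parity must change: odd → even — satisfied.
ΔS = 0: S: 1/2 → 1/2 — satisfied.
ΔL = 0, ±1 (not L=0↔0): L: 1 → 0, ΔL = -1 — satisfied.
ΔJ = 0, ±1 (not J=0↔0): J: 1/2 → 1/2, ΔJ = +0 — satisfied.
All four E1 rules are satisfied.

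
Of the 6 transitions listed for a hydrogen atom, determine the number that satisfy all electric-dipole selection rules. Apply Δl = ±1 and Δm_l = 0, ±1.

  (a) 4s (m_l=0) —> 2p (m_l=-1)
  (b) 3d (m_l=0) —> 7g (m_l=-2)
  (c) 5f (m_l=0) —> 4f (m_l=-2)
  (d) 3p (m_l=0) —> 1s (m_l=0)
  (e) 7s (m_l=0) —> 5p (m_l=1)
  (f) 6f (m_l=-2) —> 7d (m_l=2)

(a) allowed
(b) forbidden — Δl = +2 (E1 requires Δl = ±1); Δm_l = -2 (E1 requires Δm_l = 0, ±1)
(c) forbidden — Δl = +0 (E1 requires Δl = ±1); Δm_l = -2 (E1 requires Δm_l = 0, ±1)
(d) allowed
(e) allowed
(f) forbidden — Δm_l = +4 (E1 requires Δm_l = 0, ±1)
Total allowed: 3 of 6.

3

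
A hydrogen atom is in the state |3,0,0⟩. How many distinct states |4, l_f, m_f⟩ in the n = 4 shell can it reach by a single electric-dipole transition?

E1 requires Δl = ±1, so l_f ∈ {-1, 1}; with 0 ≤ l_f ≤ n_f−1 = 3, the allowed l_f values are {1}.
For l_f = 1: m_f ∈ {m_i−1, m_i, m_i+1} ∩ [−1, 1] = {-1, 0, 1} → 3 states.
Total: 3.

3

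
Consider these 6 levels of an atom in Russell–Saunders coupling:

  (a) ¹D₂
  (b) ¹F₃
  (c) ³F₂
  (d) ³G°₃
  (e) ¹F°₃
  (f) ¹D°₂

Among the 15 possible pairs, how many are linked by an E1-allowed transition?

5

(a)–(b): forbidden (parity).
(a)–(c): forbidden (parity, ΔS).
(a)–(d): forbidden (ΔS, ΔL).
(a)–(e): allowed.
(a)–(f): allowed.
(b)–(c): forbidden (parity, ΔS).
(b)–(d): forbidden (ΔS).
(b)–(e): allowed.
(b)–(f): allowed.
(c)–(d): allowed.
(c)–(e): forbidden (ΔS).
(c)–(f): forbidden (ΔS).
(d)–(e): forbidden (parity, ΔS).
(d)–(f): forbidden (parity, ΔS, ΔL).
(e)–(f): forbidden (parity).
Allowed pairs: 5 of 15.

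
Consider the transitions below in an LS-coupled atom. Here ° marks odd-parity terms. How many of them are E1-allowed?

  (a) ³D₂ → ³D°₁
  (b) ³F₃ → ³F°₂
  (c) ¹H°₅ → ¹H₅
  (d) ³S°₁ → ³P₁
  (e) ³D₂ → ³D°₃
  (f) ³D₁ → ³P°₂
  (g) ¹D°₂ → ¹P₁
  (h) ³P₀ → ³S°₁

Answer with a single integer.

(a) allowed
(b) allowed
(c) allowed
(d) allowed
(e) allowed
(f) allowed
(g) allowed
(h) allowed
Total allowed: 8 of 8.

8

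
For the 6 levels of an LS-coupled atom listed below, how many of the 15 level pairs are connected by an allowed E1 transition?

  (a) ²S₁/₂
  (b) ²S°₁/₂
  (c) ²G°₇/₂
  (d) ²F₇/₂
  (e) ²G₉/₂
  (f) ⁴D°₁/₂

2

(a)–(b): forbidden (ΔL).
(a)–(c): forbidden (ΔL, ΔJ).
(a)–(d): forbidden (parity, ΔL, ΔJ).
(a)–(e): forbidden (parity, ΔL, ΔJ).
(a)–(f): forbidden (ΔS, ΔL).
(b)–(c): forbidden (parity, ΔL, ΔJ).
(b)–(d): forbidden (ΔL, ΔJ).
(b)–(e): forbidden (ΔL, ΔJ).
(b)–(f): forbidden (parity, ΔS, ΔL).
(c)–(d): allowed.
(c)–(e): allowed.
(c)–(f): forbidden (parity, ΔS, ΔL, ΔJ).
(d)–(e): forbidden (parity).
(d)–(f): forbidden (ΔS, ΔJ).
(e)–(f): forbidden (ΔS, ΔL, ΔJ).
Allowed pairs: 2 of 15.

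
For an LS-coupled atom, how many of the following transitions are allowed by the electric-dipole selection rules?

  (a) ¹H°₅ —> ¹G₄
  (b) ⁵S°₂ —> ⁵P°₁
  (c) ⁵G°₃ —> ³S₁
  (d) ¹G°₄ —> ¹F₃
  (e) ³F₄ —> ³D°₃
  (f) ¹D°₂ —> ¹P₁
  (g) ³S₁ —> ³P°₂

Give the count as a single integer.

5

(a) allowed
(b) forbidden (parity fails)
(c) forbidden (ΔS, ΔL, ΔJ fail)
(d) allowed
(e) allowed
(f) allowed
(g) allowed
Total allowed: 5 of 7.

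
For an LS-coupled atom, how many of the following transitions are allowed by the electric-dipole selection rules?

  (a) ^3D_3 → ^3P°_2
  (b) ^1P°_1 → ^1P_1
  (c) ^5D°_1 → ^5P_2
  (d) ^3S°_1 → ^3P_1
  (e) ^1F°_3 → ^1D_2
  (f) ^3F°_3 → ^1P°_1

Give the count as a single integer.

5

(a) allowed
(b) allowed
(c) allowed
(d) allowed
(e) allowed
(f) forbidden (parity, ΔS, ΔL, ΔJ fail)
Total allowed: 5 of 6.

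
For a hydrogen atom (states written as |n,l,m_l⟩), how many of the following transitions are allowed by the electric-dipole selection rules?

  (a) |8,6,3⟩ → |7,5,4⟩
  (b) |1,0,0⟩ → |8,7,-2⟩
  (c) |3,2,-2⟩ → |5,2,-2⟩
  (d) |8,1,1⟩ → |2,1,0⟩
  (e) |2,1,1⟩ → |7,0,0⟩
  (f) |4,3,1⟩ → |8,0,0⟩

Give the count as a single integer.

2

(a) allowed
(b) forbidden — Δl = +7 (E1 requires Δl = ±1); Δm_l = -2 (E1 requires Δm_l = 0, ±1)
(c) forbidden — Δl = +0 (E1 requires Δl = ±1)
(d) forbidden — Δl = +0 (E1 requires Δl = ±1)
(e) allowed
(f) forbidden — Δl = -3 (E1 requires Δl = ±1)
Total allowed: 2 of 6.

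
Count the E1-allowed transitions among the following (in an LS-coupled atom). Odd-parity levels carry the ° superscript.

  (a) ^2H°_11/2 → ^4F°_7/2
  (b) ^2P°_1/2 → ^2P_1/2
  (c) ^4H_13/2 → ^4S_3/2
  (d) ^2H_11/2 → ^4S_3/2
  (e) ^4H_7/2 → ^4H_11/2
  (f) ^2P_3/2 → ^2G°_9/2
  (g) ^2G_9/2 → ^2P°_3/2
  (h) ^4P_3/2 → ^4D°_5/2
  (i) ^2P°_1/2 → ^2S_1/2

(a) forbidden (parity, ΔS, ΔL, ΔJ fail)
(b) allowed
(c) forbidden (parity, ΔL, ΔJ fail)
(d) forbidden (parity, ΔS, ΔL, ΔJ fail)
(e) forbidden (parity, ΔJ fail)
(f) forbidden (ΔL, ΔJ fail)
(g) forbidden (ΔL, ΔJ fail)
(h) allowed
(i) allowed
Total allowed: 3 of 9.

3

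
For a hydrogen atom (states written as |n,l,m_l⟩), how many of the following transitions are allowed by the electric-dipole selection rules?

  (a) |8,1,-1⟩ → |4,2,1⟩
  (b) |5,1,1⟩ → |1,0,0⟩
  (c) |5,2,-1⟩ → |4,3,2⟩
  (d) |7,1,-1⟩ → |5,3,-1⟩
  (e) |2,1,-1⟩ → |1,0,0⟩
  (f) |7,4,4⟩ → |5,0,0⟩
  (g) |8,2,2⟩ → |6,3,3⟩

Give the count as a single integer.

3

(a) forbidden — Δm_l = +2 (E1 requires Δm_l = 0, ±1)
(b) allowed
(c) forbidden — Δm_l = +3 (E1 requires Δm_l = 0, ±1)
(d) forbidden — Δl = +2 (E1 requires Δl = ±1)
(e) allowed
(f) forbidden — Δl = -4 (E1 requires Δl = ±1); Δm_l = -4 (E1 requires Δm_l = 0, ±1)
(g) allowed
Total allowed: 3 of 7.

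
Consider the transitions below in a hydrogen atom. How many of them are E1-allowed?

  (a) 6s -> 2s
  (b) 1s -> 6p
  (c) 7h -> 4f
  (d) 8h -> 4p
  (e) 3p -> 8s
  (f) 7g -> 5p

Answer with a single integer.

2

(a) forbidden — Δl = +0 (E1 requires Δl = ±1)
(b) allowed
(c) forbidden — Δl = -2 (E1 requires Δl = ±1)
(d) forbidden — Δl = -4 (E1 requires Δl = ±1)
(e) allowed
(f) forbidden — Δl = -3 (E1 requires Δl = ±1)
Total allowed: 2 of 6.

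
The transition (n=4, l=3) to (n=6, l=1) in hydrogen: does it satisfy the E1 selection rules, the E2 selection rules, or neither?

E2

Δl = 1 − 3 = -2; l_i + l_f = 4.
E1 (Δl = ±1): not satisfied.
E2 (Δl = 0,±2, l_i+l_f ≥ 2): satisfied.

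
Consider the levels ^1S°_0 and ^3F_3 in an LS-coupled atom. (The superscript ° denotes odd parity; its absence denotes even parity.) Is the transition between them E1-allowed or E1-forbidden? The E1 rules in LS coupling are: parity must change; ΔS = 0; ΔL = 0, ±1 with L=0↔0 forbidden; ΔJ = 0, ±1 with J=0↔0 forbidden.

Reading off the term symbols: S 0→1, L 0→3, J 0→3, parity odd→even.
Parity must change: odd → even — passes.
ΔJ = 0, ±1 (not J=0↔0): J: 0 → 3, ΔJ = +3 — fails.
ΔS = 0: S: 0 → 1 — fails.
ΔL = 0, ±1 (not L=0↔0): L: 0 → 3, ΔL = +3 — fails.
Rule(s) violated: ΔS, ΔL, ΔJ.

forbidden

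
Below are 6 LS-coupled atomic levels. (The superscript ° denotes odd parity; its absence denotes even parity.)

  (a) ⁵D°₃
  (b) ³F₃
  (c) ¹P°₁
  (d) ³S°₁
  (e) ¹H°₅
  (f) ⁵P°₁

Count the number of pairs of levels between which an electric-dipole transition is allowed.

(a)–(b): forbidden (ΔS).
(a)–(c): forbidden (parity, ΔS, ΔJ).
(a)–(d): forbidden (parity, ΔS, ΔL, ΔJ).
(a)–(e): forbidden (parity, ΔS, ΔL, ΔJ).
(a)–(f): forbidden (parity, ΔJ).
(b)–(c): forbidden (ΔS, ΔL, ΔJ).
(b)–(d): forbidden (ΔL, ΔJ).
(b)–(e): forbidden (ΔS, ΔL, ΔJ).
(b)–(f): forbidden (ΔS, ΔL, ΔJ).
(c)–(d): forbidden (parity, ΔS).
(c)–(e): forbidden (parity, ΔL, ΔJ).
(c)–(f): forbidden (parity, ΔS).
(d)–(e): forbidden (parity, ΔS, ΔL, ΔJ).
(d)–(f): forbidden (parity, ΔS).
(e)–(f): forbidden (parity, ΔS, ΔL, ΔJ).
Allowed pairs: 0 of 15.

0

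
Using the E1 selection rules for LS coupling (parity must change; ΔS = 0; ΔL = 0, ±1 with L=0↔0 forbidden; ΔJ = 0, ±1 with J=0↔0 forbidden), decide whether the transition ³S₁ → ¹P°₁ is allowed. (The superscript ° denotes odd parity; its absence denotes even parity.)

forbidden

Reading off the term symbols: S 1→0, L 0→1, J 1→1, parity even→odd.
ΔJ = 0, ±1 (not J=0↔0): J: 1 → 1, ΔJ = +0 — ✓.
ΔL = 0, ±1 (not L=0↔0): L: 0 → 1, ΔL = +1 — ✓.
ΔS = 0: S: 1 → 0 — ✗.
Parity must change: even → odd — ✓.
Rule(s) violated: ΔS.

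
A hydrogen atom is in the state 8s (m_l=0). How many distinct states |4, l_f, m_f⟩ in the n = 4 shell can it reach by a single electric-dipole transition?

E1 requires Δl = ±1, so l_f ∈ {-1, 1}; with 0 ≤ l_f ≤ n_f−1 = 3, the allowed l_f values are {1}.
For l_f = 1: m_f ∈ {m_i−1, m_i, m_i+1} ∩ [−1, 1] = {-1, 0, 1} → 3 states.
Total: 3.

3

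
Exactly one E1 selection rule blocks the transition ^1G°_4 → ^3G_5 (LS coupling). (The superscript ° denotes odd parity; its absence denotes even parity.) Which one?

Parity must change: odd → even — passes.
ΔS = 0: S: 0 → 1 — fails.
ΔL = 0, ±1 (not L=0↔0): L: 4 → 4, ΔL = +0 — passes.
ΔJ = 0, ±1 (not J=0↔0): J: 4 → 5, ΔJ = +1 — passes.

the ΔS = 0 rule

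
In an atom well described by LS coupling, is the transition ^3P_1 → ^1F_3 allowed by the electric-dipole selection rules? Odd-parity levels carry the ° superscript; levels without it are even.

Reading off the term symbols: S 1→0, L 1→3, J 1→3, parity even→even.
Parity must change: even → even — violated.
ΔS = 0: S: 1 → 0 — violated.
ΔL = 0, ±1 (not L=0↔0): L: 1 → 3, ΔL = +2 — violated.
ΔJ = 0, ±1 (not J=0↔0): J: 1 → 3, ΔJ = +2 — violated.
Rule(s) violated: parity, ΔS, ΔL, ΔJ.

forbidden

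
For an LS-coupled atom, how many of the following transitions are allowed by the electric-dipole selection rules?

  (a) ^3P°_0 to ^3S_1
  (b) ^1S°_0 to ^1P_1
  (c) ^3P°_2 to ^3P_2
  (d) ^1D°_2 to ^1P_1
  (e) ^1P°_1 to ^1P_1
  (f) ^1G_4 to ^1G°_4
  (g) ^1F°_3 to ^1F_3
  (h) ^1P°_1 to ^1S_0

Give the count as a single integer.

8

(a) allowed
(b) allowed
(c) allowed
(d) allowed
(e) allowed
(f) allowed
(g) allowed
(h) allowed
Total allowed: 8 of 8.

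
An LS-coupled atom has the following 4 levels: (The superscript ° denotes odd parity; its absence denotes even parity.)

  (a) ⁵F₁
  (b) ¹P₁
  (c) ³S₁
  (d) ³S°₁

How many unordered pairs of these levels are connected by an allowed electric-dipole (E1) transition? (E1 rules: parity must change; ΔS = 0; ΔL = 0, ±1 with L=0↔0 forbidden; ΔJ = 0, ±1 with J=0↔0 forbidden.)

(a)–(b): forbidden (parity, ΔS, ΔL).
(a)–(c): forbidden (parity, ΔS, ΔL).
(a)–(d): forbidden (ΔS, ΔL).
(b)–(c): forbidden (parity, ΔS).
(b)–(d): forbidden (ΔS).
(c)–(d): forbidden (ΔL).
Allowed pairs: 0 of 6.

0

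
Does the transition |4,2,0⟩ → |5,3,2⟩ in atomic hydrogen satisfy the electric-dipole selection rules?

Δl = 3 − 2 = +1; the E1 rule Δl = ±1 is passes.
Δm_l = 2 − (0) = +2. E1 requires Δm_l = 0, ±1: fails.
The transition is electric-dipole forbidden.

forbidden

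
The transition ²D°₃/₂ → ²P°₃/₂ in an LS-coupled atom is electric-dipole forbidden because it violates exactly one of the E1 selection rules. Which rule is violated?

Parity must change: odd → odd — fails.
ΔS = 0: S: 1/2 → 1/2 — ok.
ΔL = 0, ±1 (not L=0↔0): L: 2 → 1, ΔL = -1 — ok.
ΔJ = 0, ±1 (not J=0↔0): J: 3/2 → 3/2, ΔJ = +0 — ok.

parity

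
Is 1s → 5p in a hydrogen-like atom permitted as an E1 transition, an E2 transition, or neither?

E1

Δl = 1 − 0 = +1; l_i + l_f = 1.
E1 (Δl = ±1): satisfied.
E2 (Δl = 0,±2, l_i+l_f ≥ 2): not satisfied.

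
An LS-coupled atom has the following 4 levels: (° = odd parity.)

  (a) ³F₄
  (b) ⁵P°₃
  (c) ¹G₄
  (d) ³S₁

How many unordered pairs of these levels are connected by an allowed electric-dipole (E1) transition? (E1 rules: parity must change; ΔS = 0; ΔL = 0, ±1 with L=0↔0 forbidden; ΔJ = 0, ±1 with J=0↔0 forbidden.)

(a)–(b): forbidden (ΔS, ΔL).
(a)–(c): forbidden (parity, ΔS).
(a)–(d): forbidden (parity, ΔL, ΔJ).
(b)–(c): forbidden (ΔS, ΔL).
(b)–(d): forbidden (ΔS, ΔJ).
(c)–(d): forbidden (parity, ΔS, ΔL, ΔJ).
Allowed pairs: 0 of 6.

0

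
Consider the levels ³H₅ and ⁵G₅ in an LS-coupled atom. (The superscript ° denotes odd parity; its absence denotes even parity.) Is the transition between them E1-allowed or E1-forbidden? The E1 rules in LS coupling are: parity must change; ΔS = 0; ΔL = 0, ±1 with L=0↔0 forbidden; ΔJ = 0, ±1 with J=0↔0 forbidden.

Parity must change: even → even — ✗.
ΔS = 0: S: 1 → 2 — ✗.
ΔL = 0, ±1 (not L=0↔0): L: 5 → 4, ΔL = -1 — ✓.
ΔJ = 0, ±1 (not J=0↔0): J: 5 → 5, ΔJ = +0 — ✓.
Rule(s) violated: parity, ΔS.

forbidden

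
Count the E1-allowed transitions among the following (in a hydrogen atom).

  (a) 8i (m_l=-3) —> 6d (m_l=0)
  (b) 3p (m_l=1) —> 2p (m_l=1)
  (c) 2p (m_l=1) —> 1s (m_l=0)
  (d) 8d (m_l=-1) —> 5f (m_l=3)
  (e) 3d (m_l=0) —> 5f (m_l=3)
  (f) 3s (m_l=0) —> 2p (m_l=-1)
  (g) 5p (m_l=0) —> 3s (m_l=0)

3

(a) forbidden — Δl = -4 (E1 requires Δl = ±1); Δm_l = +3 (E1 requires Δm_l = 0, ±1)
(b) forbidden — Δl = +0 (E1 requires Δl = ±1)
(c) allowed
(d) forbidden — Δm_l = +4 (E1 requires Δm_l = 0, ±1)
(e) forbidden — Δm_l = +3 (E1 requires Δm_l = 0, ±1)
(f) allowed
(g) allowed
Total allowed: 3 of 7.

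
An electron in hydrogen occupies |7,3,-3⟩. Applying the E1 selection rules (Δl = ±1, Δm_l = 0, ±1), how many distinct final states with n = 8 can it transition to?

4

E1 requires Δl = ±1, so l_f ∈ {2, 4}; with 0 ≤ l_f ≤ n_f−1 = 7, the allowed l_f values are {2, 4}.
For l_f = 2: m_f ∈ {m_i−1, m_i, m_i+1} ∩ [−2, 2] = {-2} → 1 state.
For l_f = 4: m_f ∈ {m_i−1, m_i, m_i+1} ∩ [−4, 4] = {-4, -3, -2} → 3 states.
Total: 4.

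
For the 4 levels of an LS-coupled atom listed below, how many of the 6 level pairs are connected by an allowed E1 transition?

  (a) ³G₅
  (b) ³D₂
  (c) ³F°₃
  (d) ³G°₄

(a)–(b): forbidden (parity, ΔL, ΔJ).
(a)–(c): forbidden (ΔJ).
(a)–(d): allowed.
(b)–(c): allowed.
(b)–(d): forbidden (ΔL, ΔJ).
(c)–(d): forbidden (parity).
Allowed pairs: 2 of 6.

2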